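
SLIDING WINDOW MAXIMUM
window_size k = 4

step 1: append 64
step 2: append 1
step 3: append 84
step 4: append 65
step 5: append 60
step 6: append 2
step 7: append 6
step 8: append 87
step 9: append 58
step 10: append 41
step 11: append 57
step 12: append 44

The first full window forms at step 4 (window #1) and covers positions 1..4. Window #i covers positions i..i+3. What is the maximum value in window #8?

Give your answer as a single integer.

step 1: append 64 -> window=[64] (not full yet)
step 2: append 1 -> window=[64, 1] (not full yet)
step 3: append 84 -> window=[64, 1, 84] (not full yet)
step 4: append 65 -> window=[64, 1, 84, 65] -> max=84
step 5: append 60 -> window=[1, 84, 65, 60] -> max=84
step 6: append 2 -> window=[84, 65, 60, 2] -> max=84
step 7: append 6 -> window=[65, 60, 2, 6] -> max=65
step 8: append 87 -> window=[60, 2, 6, 87] -> max=87
step 9: append 58 -> window=[2, 6, 87, 58] -> max=87
step 10: append 41 -> window=[6, 87, 58, 41] -> max=87
step 11: append 57 -> window=[87, 58, 41, 57] -> max=87
Window #8 max = 87

Answer: 87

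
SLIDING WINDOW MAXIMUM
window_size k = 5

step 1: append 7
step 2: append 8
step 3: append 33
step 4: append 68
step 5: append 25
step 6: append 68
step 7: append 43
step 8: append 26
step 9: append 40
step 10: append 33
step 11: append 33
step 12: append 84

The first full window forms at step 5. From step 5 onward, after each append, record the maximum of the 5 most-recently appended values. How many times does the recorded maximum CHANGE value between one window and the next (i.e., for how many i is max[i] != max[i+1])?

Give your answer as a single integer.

Answer: 2

Derivation:
step 1: append 7 -> window=[7] (not full yet)
step 2: append 8 -> window=[7, 8] (not full yet)
step 3: append 33 -> window=[7, 8, 33] (not full yet)
step 4: append 68 -> window=[7, 8, 33, 68] (not full yet)
step 5: append 25 -> window=[7, 8, 33, 68, 25] -> max=68
step 6: append 68 -> window=[8, 33, 68, 25, 68] -> max=68
step 7: append 43 -> window=[33, 68, 25, 68, 43] -> max=68
step 8: append 26 -> window=[68, 25, 68, 43, 26] -> max=68
step 9: append 40 -> window=[25, 68, 43, 26, 40] -> max=68
step 10: append 33 -> window=[68, 43, 26, 40, 33] -> max=68
step 11: append 33 -> window=[43, 26, 40, 33, 33] -> max=43
step 12: append 84 -> window=[26, 40, 33, 33, 84] -> max=84
Recorded maximums: 68 68 68 68 68 68 43 84
Changes between consecutive maximums: 2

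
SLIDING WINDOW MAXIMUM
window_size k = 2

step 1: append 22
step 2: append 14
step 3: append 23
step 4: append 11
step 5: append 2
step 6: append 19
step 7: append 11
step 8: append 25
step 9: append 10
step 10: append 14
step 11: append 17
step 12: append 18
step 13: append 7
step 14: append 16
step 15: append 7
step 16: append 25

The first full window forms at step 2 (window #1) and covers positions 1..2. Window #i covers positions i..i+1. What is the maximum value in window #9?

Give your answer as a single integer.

Answer: 14

Derivation:
step 1: append 22 -> window=[22] (not full yet)
step 2: append 14 -> window=[22, 14] -> max=22
step 3: append 23 -> window=[14, 23] -> max=23
step 4: append 11 -> window=[23, 11] -> max=23
step 5: append 2 -> window=[11, 2] -> max=11
step 6: append 19 -> window=[2, 19] -> max=19
step 7: append 11 -> window=[19, 11] -> max=19
step 8: append 25 -> window=[11, 25] -> max=25
step 9: append 10 -> window=[25, 10] -> max=25
step 10: append 14 -> window=[10, 14] -> max=14
Window #9 max = 14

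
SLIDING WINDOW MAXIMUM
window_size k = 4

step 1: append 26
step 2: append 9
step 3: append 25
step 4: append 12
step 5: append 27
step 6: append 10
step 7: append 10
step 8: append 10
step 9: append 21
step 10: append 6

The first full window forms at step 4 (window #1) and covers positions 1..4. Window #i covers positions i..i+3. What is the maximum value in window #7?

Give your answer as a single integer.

step 1: append 26 -> window=[26] (not full yet)
step 2: append 9 -> window=[26, 9] (not full yet)
step 3: append 25 -> window=[26, 9, 25] (not full yet)
step 4: append 12 -> window=[26, 9, 25, 12] -> max=26
step 5: append 27 -> window=[9, 25, 12, 27] -> max=27
step 6: append 10 -> window=[25, 12, 27, 10] -> max=27
step 7: append 10 -> window=[12, 27, 10, 10] -> max=27
step 8: append 10 -> window=[27, 10, 10, 10] -> max=27
step 9: append 21 -> window=[10, 10, 10, 21] -> max=21
step 10: append 6 -> window=[10, 10, 21, 6] -> max=21
Window #7 max = 21

Answer: 21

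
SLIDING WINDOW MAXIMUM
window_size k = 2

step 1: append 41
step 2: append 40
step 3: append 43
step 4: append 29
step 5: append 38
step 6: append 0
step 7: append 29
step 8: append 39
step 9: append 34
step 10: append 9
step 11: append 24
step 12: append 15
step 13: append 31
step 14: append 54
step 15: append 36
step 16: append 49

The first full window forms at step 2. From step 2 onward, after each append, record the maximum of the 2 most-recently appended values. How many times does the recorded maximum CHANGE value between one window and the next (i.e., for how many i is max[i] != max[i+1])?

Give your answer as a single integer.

Answer: 9

Derivation:
step 1: append 41 -> window=[41] (not full yet)
step 2: append 40 -> window=[41, 40] -> max=41
step 3: append 43 -> window=[40, 43] -> max=43
step 4: append 29 -> window=[43, 29] -> max=43
step 5: append 38 -> window=[29, 38] -> max=38
step 6: append 0 -> window=[38, 0] -> max=38
step 7: append 29 -> window=[0, 29] -> max=29
step 8: append 39 -> window=[29, 39] -> max=39
step 9: append 34 -> window=[39, 34] -> max=39
step 10: append 9 -> window=[34, 9] -> max=34
step 11: append 24 -> window=[9, 24] -> max=24
step 12: append 15 -> window=[24, 15] -> max=24
step 13: append 31 -> window=[15, 31] -> max=31
step 14: append 54 -> window=[31, 54] -> max=54
step 15: append 36 -> window=[54, 36] -> max=54
step 16: append 49 -> window=[36, 49] -> max=49
Recorded maximums: 41 43 43 38 38 29 39 39 34 24 24 31 54 54 49
Changes between consecutive maximums: 9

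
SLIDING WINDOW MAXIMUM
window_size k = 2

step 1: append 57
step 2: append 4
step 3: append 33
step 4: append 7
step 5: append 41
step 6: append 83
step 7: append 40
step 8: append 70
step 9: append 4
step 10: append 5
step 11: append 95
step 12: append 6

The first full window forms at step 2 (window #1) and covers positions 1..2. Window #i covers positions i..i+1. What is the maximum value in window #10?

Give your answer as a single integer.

Answer: 95

Derivation:
step 1: append 57 -> window=[57] (not full yet)
step 2: append 4 -> window=[57, 4] -> max=57
step 3: append 33 -> window=[4, 33] -> max=33
step 4: append 7 -> window=[33, 7] -> max=33
step 5: append 41 -> window=[7, 41] -> max=41
step 6: append 83 -> window=[41, 83] -> max=83
step 7: append 40 -> window=[83, 40] -> max=83
step 8: append 70 -> window=[40, 70] -> max=70
step 9: append 4 -> window=[70, 4] -> max=70
step 10: append 5 -> window=[4, 5] -> max=5
step 11: append 95 -> window=[5, 95] -> max=95
Window #10 max = 95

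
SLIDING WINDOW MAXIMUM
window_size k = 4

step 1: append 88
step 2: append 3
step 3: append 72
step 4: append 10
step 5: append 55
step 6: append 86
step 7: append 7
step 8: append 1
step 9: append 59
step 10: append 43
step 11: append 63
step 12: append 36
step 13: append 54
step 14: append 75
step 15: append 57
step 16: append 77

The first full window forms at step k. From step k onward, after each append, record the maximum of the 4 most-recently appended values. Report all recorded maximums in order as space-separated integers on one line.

Answer: 88 72 86 86 86 86 59 63 63 63 75 75 77

Derivation:
step 1: append 88 -> window=[88] (not full yet)
step 2: append 3 -> window=[88, 3] (not full yet)
step 3: append 72 -> window=[88, 3, 72] (not full yet)
step 4: append 10 -> window=[88, 3, 72, 10] -> max=88
step 5: append 55 -> window=[3, 72, 10, 55] -> max=72
step 6: append 86 -> window=[72, 10, 55, 86] -> max=86
step 7: append 7 -> window=[10, 55, 86, 7] -> max=86
step 8: append 1 -> window=[55, 86, 7, 1] -> max=86
step 9: append 59 -> window=[86, 7, 1, 59] -> max=86
step 10: append 43 -> window=[7, 1, 59, 43] -> max=59
step 11: append 63 -> window=[1, 59, 43, 63] -> max=63
step 12: append 36 -> window=[59, 43, 63, 36] -> max=63
step 13: append 54 -> window=[43, 63, 36, 54] -> max=63
step 14: append 75 -> window=[63, 36, 54, 75] -> max=75
step 15: append 57 -> window=[36, 54, 75, 57] -> max=75
step 16: append 77 -> window=[54, 75, 57, 77] -> max=77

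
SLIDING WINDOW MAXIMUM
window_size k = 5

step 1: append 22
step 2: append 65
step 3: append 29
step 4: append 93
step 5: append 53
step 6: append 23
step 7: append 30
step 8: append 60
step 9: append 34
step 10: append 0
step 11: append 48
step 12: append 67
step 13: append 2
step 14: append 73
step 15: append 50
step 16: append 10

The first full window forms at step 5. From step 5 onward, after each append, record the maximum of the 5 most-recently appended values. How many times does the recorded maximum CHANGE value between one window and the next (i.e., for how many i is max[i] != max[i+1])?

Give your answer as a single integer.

Answer: 3

Derivation:
step 1: append 22 -> window=[22] (not full yet)
step 2: append 65 -> window=[22, 65] (not full yet)
step 3: append 29 -> window=[22, 65, 29] (not full yet)
step 4: append 93 -> window=[22, 65, 29, 93] (not full yet)
step 5: append 53 -> window=[22, 65, 29, 93, 53] -> max=93
step 6: append 23 -> window=[65, 29, 93, 53, 23] -> max=93
step 7: append 30 -> window=[29, 93, 53, 23, 30] -> max=93
step 8: append 60 -> window=[93, 53, 23, 30, 60] -> max=93
step 9: append 34 -> window=[53, 23, 30, 60, 34] -> max=60
step 10: append 0 -> window=[23, 30, 60, 34, 0] -> max=60
step 11: append 48 -> window=[30, 60, 34, 0, 48] -> max=60
step 12: append 67 -> window=[60, 34, 0, 48, 67] -> max=67
step 13: append 2 -> window=[34, 0, 48, 67, 2] -> max=67
step 14: append 73 -> window=[0, 48, 67, 2, 73] -> max=73
step 15: append 50 -> window=[48, 67, 2, 73, 50] -> max=73
step 16: append 10 -> window=[67, 2, 73, 50, 10] -> max=73
Recorded maximums: 93 93 93 93 60 60 60 67 67 73 73 73
Changes between consecutive maximums: 3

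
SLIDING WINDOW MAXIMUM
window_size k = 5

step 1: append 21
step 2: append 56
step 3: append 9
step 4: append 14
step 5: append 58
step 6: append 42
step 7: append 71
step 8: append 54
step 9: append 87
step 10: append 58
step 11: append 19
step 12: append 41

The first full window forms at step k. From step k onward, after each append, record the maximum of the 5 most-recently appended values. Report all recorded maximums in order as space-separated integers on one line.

Answer: 58 58 71 71 87 87 87 87

Derivation:
step 1: append 21 -> window=[21] (not full yet)
step 2: append 56 -> window=[21, 56] (not full yet)
step 3: append 9 -> window=[21, 56, 9] (not full yet)
step 4: append 14 -> window=[21, 56, 9, 14] (not full yet)
step 5: append 58 -> window=[21, 56, 9, 14, 58] -> max=58
step 6: append 42 -> window=[56, 9, 14, 58, 42] -> max=58
step 7: append 71 -> window=[9, 14, 58, 42, 71] -> max=71
step 8: append 54 -> window=[14, 58, 42, 71, 54] -> max=71
step 9: append 87 -> window=[58, 42, 71, 54, 87] -> max=87
step 10: append 58 -> window=[42, 71, 54, 87, 58] -> max=87
step 11: append 19 -> window=[71, 54, 87, 58, 19] -> max=87
step 12: append 41 -> window=[54, 87, 58, 19, 41] -> max=87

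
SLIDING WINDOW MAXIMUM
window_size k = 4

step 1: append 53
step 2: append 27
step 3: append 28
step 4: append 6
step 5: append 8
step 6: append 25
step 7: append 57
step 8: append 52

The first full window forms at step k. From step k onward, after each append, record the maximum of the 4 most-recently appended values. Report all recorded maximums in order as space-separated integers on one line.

step 1: append 53 -> window=[53] (not full yet)
step 2: append 27 -> window=[53, 27] (not full yet)
step 3: append 28 -> window=[53, 27, 28] (not full yet)
step 4: append 6 -> window=[53, 27, 28, 6] -> max=53
step 5: append 8 -> window=[27, 28, 6, 8] -> max=28
step 6: append 25 -> window=[28, 6, 8, 25] -> max=28
step 7: append 57 -> window=[6, 8, 25, 57] -> max=57
step 8: append 52 -> window=[8, 25, 57, 52] -> max=57

Answer: 53 28 28 57 57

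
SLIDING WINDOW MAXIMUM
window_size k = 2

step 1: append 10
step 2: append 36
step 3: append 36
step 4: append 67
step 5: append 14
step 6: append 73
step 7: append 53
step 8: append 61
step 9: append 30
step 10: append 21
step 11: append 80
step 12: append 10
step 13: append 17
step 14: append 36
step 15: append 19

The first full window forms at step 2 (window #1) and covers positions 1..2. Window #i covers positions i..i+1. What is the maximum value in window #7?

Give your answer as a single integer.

Answer: 61

Derivation:
step 1: append 10 -> window=[10] (not full yet)
step 2: append 36 -> window=[10, 36] -> max=36
step 3: append 36 -> window=[36, 36] -> max=36
step 4: append 67 -> window=[36, 67] -> max=67
step 5: append 14 -> window=[67, 14] -> max=67
step 6: append 73 -> window=[14, 73] -> max=73
step 7: append 53 -> window=[73, 53] -> max=73
step 8: append 61 -> window=[53, 61] -> max=61
Window #7 max = 61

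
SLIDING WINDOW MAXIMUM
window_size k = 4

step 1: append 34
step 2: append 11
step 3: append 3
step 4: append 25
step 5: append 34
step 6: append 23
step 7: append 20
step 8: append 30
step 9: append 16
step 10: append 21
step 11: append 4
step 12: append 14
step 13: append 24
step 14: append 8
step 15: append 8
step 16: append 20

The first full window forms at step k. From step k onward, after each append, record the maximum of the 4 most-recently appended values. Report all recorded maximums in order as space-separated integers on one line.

step 1: append 34 -> window=[34] (not full yet)
step 2: append 11 -> window=[34, 11] (not full yet)
step 3: append 3 -> window=[34, 11, 3] (not full yet)
step 4: append 25 -> window=[34, 11, 3, 25] -> max=34
step 5: append 34 -> window=[11, 3, 25, 34] -> max=34
step 6: append 23 -> window=[3, 25, 34, 23] -> max=34
step 7: append 20 -> window=[25, 34, 23, 20] -> max=34
step 8: append 30 -> window=[34, 23, 20, 30] -> max=34
step 9: append 16 -> window=[23, 20, 30, 16] -> max=30
step 10: append 21 -> window=[20, 30, 16, 21] -> max=30
step 11: append 4 -> window=[30, 16, 21, 4] -> max=30
step 12: append 14 -> window=[16, 21, 4, 14] -> max=21
step 13: append 24 -> window=[21, 4, 14, 24] -> max=24
step 14: append 8 -> window=[4, 14, 24, 8] -> max=24
step 15: append 8 -> window=[14, 24, 8, 8] -> max=24
step 16: append 20 -> window=[24, 8, 8, 20] -> max=24

Answer: 34 34 34 34 34 30 30 30 21 24 24 24 24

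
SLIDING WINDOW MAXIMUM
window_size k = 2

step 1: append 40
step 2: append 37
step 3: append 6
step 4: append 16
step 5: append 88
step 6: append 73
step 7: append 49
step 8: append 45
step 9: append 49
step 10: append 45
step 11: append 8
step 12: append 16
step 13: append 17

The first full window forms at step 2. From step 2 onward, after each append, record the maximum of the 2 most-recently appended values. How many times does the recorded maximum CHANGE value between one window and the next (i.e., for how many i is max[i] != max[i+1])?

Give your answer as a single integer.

Answer: 8

Derivation:
step 1: append 40 -> window=[40] (not full yet)
step 2: append 37 -> window=[40, 37] -> max=40
step 3: append 6 -> window=[37, 6] -> max=37
step 4: append 16 -> window=[6, 16] -> max=16
step 5: append 88 -> window=[16, 88] -> max=88
step 6: append 73 -> window=[88, 73] -> max=88
step 7: append 49 -> window=[73, 49] -> max=73
step 8: append 45 -> window=[49, 45] -> max=49
step 9: append 49 -> window=[45, 49] -> max=49
step 10: append 45 -> window=[49, 45] -> max=49
step 11: append 8 -> window=[45, 8] -> max=45
step 12: append 16 -> window=[8, 16] -> max=16
step 13: append 17 -> window=[16, 17] -> max=17
Recorded maximums: 40 37 16 88 88 73 49 49 49 45 16 17
Changes between consecutive maximums: 8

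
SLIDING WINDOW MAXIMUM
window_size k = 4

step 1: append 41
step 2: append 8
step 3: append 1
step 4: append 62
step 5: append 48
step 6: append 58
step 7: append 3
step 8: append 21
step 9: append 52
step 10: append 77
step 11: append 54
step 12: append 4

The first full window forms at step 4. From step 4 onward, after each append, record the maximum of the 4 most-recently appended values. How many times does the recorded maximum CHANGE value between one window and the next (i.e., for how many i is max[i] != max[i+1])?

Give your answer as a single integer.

step 1: append 41 -> window=[41] (not full yet)
step 2: append 8 -> window=[41, 8] (not full yet)
step 3: append 1 -> window=[41, 8, 1] (not full yet)
step 4: append 62 -> window=[41, 8, 1, 62] -> max=62
step 5: append 48 -> window=[8, 1, 62, 48] -> max=62
step 6: append 58 -> window=[1, 62, 48, 58] -> max=62
step 7: append 3 -> window=[62, 48, 58, 3] -> max=62
step 8: append 21 -> window=[48, 58, 3, 21] -> max=58
step 9: append 52 -> window=[58, 3, 21, 52] -> max=58
step 10: append 77 -> window=[3, 21, 52, 77] -> max=77
step 11: append 54 -> window=[21, 52, 77, 54] -> max=77
step 12: append 4 -> window=[52, 77, 54, 4] -> max=77
Recorded maximums: 62 62 62 62 58 58 77 77 77
Changes between consecutive maximums: 2

Answer: 2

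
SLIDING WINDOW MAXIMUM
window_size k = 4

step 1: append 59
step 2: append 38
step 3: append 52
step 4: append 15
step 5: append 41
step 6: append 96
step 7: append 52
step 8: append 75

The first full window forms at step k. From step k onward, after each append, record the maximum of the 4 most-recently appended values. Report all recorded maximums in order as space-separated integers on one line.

step 1: append 59 -> window=[59] (not full yet)
step 2: append 38 -> window=[59, 38] (not full yet)
step 3: append 52 -> window=[59, 38, 52] (not full yet)
step 4: append 15 -> window=[59, 38, 52, 15] -> max=59
step 5: append 41 -> window=[38, 52, 15, 41] -> max=52
step 6: append 96 -> window=[52, 15, 41, 96] -> max=96
step 7: append 52 -> window=[15, 41, 96, 52] -> max=96
step 8: append 75 -> window=[41, 96, 52, 75] -> max=96

Answer: 59 52 96 96 96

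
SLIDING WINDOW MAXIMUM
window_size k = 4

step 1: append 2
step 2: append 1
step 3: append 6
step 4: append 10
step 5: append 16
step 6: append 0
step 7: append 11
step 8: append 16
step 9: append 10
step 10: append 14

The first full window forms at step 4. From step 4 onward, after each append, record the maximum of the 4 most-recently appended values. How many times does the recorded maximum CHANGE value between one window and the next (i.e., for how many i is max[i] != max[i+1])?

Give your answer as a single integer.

Answer: 1

Derivation:
step 1: append 2 -> window=[2] (not full yet)
step 2: append 1 -> window=[2, 1] (not full yet)
step 3: append 6 -> window=[2, 1, 6] (not full yet)
step 4: append 10 -> window=[2, 1, 6, 10] -> max=10
step 5: append 16 -> window=[1, 6, 10, 16] -> max=16
step 6: append 0 -> window=[6, 10, 16, 0] -> max=16
step 7: append 11 -> window=[10, 16, 0, 11] -> max=16
step 8: append 16 -> window=[16, 0, 11, 16] -> max=16
step 9: append 10 -> window=[0, 11, 16, 10] -> max=16
step 10: append 14 -> window=[11, 16, 10, 14] -> max=16
Recorded maximums: 10 16 16 16 16 16 16
Changes between consecutive maximums: 1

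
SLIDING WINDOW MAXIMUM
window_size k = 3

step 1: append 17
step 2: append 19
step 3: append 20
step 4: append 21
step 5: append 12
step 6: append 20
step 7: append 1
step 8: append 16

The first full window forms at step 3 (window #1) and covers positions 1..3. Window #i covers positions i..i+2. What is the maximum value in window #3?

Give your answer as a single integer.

step 1: append 17 -> window=[17] (not full yet)
step 2: append 19 -> window=[17, 19] (not full yet)
step 3: append 20 -> window=[17, 19, 20] -> max=20
step 4: append 21 -> window=[19, 20, 21] -> max=21
step 5: append 12 -> window=[20, 21, 12] -> max=21
Window #3 max = 21

Answer: 21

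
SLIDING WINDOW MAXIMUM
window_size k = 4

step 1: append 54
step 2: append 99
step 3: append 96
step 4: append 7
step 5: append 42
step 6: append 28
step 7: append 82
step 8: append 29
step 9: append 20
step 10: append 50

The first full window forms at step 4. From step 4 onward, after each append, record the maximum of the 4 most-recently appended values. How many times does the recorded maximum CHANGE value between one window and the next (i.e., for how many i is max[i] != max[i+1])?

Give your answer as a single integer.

Answer: 2

Derivation:
step 1: append 54 -> window=[54] (not full yet)
step 2: append 99 -> window=[54, 99] (not full yet)
step 3: append 96 -> window=[54, 99, 96] (not full yet)
step 4: append 7 -> window=[54, 99, 96, 7] -> max=99
step 5: append 42 -> window=[99, 96, 7, 42] -> max=99
step 6: append 28 -> window=[96, 7, 42, 28] -> max=96
step 7: append 82 -> window=[7, 42, 28, 82] -> max=82
step 8: append 29 -> window=[42, 28, 82, 29] -> max=82
step 9: append 20 -> window=[28, 82, 29, 20] -> max=82
step 10: append 50 -> window=[82, 29, 20, 50] -> max=82
Recorded maximums: 99 99 96 82 82 82 82
Changes between consecutive maximums: 2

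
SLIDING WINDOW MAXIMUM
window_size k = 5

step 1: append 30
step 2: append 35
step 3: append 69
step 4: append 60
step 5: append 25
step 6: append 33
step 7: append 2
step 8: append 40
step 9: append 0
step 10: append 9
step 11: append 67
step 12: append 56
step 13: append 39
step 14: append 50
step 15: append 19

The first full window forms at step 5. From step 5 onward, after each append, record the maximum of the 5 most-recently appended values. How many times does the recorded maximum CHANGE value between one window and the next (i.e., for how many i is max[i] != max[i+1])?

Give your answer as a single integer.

step 1: append 30 -> window=[30] (not full yet)
step 2: append 35 -> window=[30, 35] (not full yet)
step 3: append 69 -> window=[30, 35, 69] (not full yet)
step 4: append 60 -> window=[30, 35, 69, 60] (not full yet)
step 5: append 25 -> window=[30, 35, 69, 60, 25] -> max=69
step 6: append 33 -> window=[35, 69, 60, 25, 33] -> max=69
step 7: append 2 -> window=[69, 60, 25, 33, 2] -> max=69
step 8: append 40 -> window=[60, 25, 33, 2, 40] -> max=60
step 9: append 0 -> window=[25, 33, 2, 40, 0] -> max=40
step 10: append 9 -> window=[33, 2, 40, 0, 9] -> max=40
step 11: append 67 -> window=[2, 40, 0, 9, 67] -> max=67
step 12: append 56 -> window=[40, 0, 9, 67, 56] -> max=67
step 13: append 39 -> window=[0, 9, 67, 56, 39] -> max=67
step 14: append 50 -> window=[9, 67, 56, 39, 50] -> max=67
step 15: append 19 -> window=[67, 56, 39, 50, 19] -> max=67
Recorded maximums: 69 69 69 60 40 40 67 67 67 67 67
Changes between consecutive maximums: 3

Answer: 3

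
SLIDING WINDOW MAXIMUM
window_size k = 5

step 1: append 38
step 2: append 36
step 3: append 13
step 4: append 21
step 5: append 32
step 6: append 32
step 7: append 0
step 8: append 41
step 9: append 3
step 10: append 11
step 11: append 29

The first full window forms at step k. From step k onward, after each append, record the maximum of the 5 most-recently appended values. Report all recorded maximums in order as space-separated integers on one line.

Answer: 38 36 32 41 41 41 41

Derivation:
step 1: append 38 -> window=[38] (not full yet)
step 2: append 36 -> window=[38, 36] (not full yet)
step 3: append 13 -> window=[38, 36, 13] (not full yet)
step 4: append 21 -> window=[38, 36, 13, 21] (not full yet)
step 5: append 32 -> window=[38, 36, 13, 21, 32] -> max=38
step 6: append 32 -> window=[36, 13, 21, 32, 32] -> max=36
step 7: append 0 -> window=[13, 21, 32, 32, 0] -> max=32
step 8: append 41 -> window=[21, 32, 32, 0, 41] -> max=41
step 9: append 3 -> window=[32, 32, 0, 41, 3] -> max=41
step 10: append 11 -> window=[32, 0, 41, 3, 11] -> max=41
step 11: append 29 -> window=[0, 41, 3, 11, 29] -> max=41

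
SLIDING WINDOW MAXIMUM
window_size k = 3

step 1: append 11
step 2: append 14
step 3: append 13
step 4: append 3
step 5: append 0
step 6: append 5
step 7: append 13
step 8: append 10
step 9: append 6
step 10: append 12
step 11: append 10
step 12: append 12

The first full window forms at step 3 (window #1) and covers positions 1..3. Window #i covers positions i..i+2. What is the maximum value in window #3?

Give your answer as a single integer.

Answer: 13

Derivation:
step 1: append 11 -> window=[11] (not full yet)
step 2: append 14 -> window=[11, 14] (not full yet)
step 3: append 13 -> window=[11, 14, 13] -> max=14
step 4: append 3 -> window=[14, 13, 3] -> max=14
step 5: append 0 -> window=[13, 3, 0] -> max=13
Window #3 max = 13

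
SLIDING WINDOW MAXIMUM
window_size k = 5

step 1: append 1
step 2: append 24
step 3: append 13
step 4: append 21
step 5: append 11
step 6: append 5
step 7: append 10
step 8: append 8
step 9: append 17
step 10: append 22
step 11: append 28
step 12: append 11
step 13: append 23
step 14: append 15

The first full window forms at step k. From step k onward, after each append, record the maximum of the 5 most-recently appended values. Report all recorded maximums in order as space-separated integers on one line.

Answer: 24 24 21 21 17 22 28 28 28 28

Derivation:
step 1: append 1 -> window=[1] (not full yet)
step 2: append 24 -> window=[1, 24] (not full yet)
step 3: append 13 -> window=[1, 24, 13] (not full yet)
step 4: append 21 -> window=[1, 24, 13, 21] (not full yet)
step 5: append 11 -> window=[1, 24, 13, 21, 11] -> max=24
step 6: append 5 -> window=[24, 13, 21, 11, 5] -> max=24
step 7: append 10 -> window=[13, 21, 11, 5, 10] -> max=21
step 8: append 8 -> window=[21, 11, 5, 10, 8] -> max=21
step 9: append 17 -> window=[11, 5, 10, 8, 17] -> max=17
step 10: append 22 -> window=[5, 10, 8, 17, 22] -> max=22
step 11: append 28 -> window=[10, 8, 17, 22, 28] -> max=28
step 12: append 11 -> window=[8, 17, 22, 28, 11] -> max=28
step 13: append 23 -> window=[17, 22, 28, 11, 23] -> max=28
step 14: append 15 -> window=[22, 28, 11, 23, 15] -> max=28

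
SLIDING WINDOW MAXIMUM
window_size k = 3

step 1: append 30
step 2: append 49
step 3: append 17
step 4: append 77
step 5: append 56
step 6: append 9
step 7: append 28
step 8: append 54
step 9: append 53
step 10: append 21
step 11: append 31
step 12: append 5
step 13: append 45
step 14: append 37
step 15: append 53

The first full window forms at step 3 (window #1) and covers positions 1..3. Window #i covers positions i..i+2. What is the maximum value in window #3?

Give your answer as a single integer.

Answer: 77

Derivation:
step 1: append 30 -> window=[30] (not full yet)
step 2: append 49 -> window=[30, 49] (not full yet)
step 3: append 17 -> window=[30, 49, 17] -> max=49
step 4: append 77 -> window=[49, 17, 77] -> max=77
step 5: append 56 -> window=[17, 77, 56] -> max=77
Window #3 max = 77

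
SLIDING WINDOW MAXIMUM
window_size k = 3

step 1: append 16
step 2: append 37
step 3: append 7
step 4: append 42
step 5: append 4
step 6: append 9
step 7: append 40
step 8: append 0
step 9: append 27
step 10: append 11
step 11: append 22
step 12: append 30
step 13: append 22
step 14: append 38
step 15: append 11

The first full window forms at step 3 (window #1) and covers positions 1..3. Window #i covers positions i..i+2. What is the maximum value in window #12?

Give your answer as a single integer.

Answer: 38

Derivation:
step 1: append 16 -> window=[16] (not full yet)
step 2: append 37 -> window=[16, 37] (not full yet)
step 3: append 7 -> window=[16, 37, 7] -> max=37
step 4: append 42 -> window=[37, 7, 42] -> max=42
step 5: append 4 -> window=[7, 42, 4] -> max=42
step 6: append 9 -> window=[42, 4, 9] -> max=42
step 7: append 40 -> window=[4, 9, 40] -> max=40
step 8: append 0 -> window=[9, 40, 0] -> max=40
step 9: append 27 -> window=[40, 0, 27] -> max=40
step 10: append 11 -> window=[0, 27, 11] -> max=27
step 11: append 22 -> window=[27, 11, 22] -> max=27
step 12: append 30 -> window=[11, 22, 30] -> max=30
step 13: append 22 -> window=[22, 30, 22] -> max=30
step 14: append 38 -> window=[30, 22, 38] -> max=38
Window #12 max = 38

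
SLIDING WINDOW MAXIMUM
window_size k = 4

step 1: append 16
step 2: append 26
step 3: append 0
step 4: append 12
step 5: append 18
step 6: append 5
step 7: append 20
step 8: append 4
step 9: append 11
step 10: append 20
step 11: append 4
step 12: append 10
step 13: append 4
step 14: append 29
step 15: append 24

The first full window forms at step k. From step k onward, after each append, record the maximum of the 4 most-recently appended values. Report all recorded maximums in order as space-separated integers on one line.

Answer: 26 26 18 20 20 20 20 20 20 20 29 29

Derivation:
step 1: append 16 -> window=[16] (not full yet)
step 2: append 26 -> window=[16, 26] (not full yet)
step 3: append 0 -> window=[16, 26, 0] (not full yet)
step 4: append 12 -> window=[16, 26, 0, 12] -> max=26
step 5: append 18 -> window=[26, 0, 12, 18] -> max=26
step 6: append 5 -> window=[0, 12, 18, 5] -> max=18
step 7: append 20 -> window=[12, 18, 5, 20] -> max=20
step 8: append 4 -> window=[18, 5, 20, 4] -> max=20
step 9: append 11 -> window=[5, 20, 4, 11] -> max=20
step 10: append 20 -> window=[20, 4, 11, 20] -> max=20
step 11: append 4 -> window=[4, 11, 20, 4] -> max=20
step 12: append 10 -> window=[11, 20, 4, 10] -> max=20
step 13: append 4 -> window=[20, 4, 10, 4] -> max=20
step 14: append 29 -> window=[4, 10, 4, 29] -> max=29
step 15: append 24 -> window=[10, 4, 29, 24] -> max=29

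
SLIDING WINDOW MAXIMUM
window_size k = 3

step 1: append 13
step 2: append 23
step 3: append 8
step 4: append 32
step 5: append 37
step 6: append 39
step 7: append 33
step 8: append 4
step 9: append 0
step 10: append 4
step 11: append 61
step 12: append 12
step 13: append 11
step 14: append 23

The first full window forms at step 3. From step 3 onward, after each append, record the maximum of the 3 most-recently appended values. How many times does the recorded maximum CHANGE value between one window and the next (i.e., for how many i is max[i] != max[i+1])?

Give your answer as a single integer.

Answer: 7

Derivation:
step 1: append 13 -> window=[13] (not full yet)
step 2: append 23 -> window=[13, 23] (not full yet)
step 3: append 8 -> window=[13, 23, 8] -> max=23
step 4: append 32 -> window=[23, 8, 32] -> max=32
step 5: append 37 -> window=[8, 32, 37] -> max=37
step 6: append 39 -> window=[32, 37, 39] -> max=39
step 7: append 33 -> window=[37, 39, 33] -> max=39
step 8: append 4 -> window=[39, 33, 4] -> max=39
step 9: append 0 -> window=[33, 4, 0] -> max=33
step 10: append 4 -> window=[4, 0, 4] -> max=4
step 11: append 61 -> window=[0, 4, 61] -> max=61
step 12: append 12 -> window=[4, 61, 12] -> max=61
step 13: append 11 -> window=[61, 12, 11] -> max=61
step 14: append 23 -> window=[12, 11, 23] -> max=23
Recorded maximums: 23 32 37 39 39 39 33 4 61 61 61 23
Changes between consecutive maximums: 7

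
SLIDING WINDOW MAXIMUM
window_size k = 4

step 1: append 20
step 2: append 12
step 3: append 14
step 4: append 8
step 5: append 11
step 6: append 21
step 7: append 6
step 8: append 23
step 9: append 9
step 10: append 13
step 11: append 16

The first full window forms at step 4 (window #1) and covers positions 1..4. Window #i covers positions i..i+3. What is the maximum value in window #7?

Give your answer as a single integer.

step 1: append 20 -> window=[20] (not full yet)
step 2: append 12 -> window=[20, 12] (not full yet)
step 3: append 14 -> window=[20, 12, 14] (not full yet)
step 4: append 8 -> window=[20, 12, 14, 8] -> max=20
step 5: append 11 -> window=[12, 14, 8, 11] -> max=14
step 6: append 21 -> window=[14, 8, 11, 21] -> max=21
step 7: append 6 -> window=[8, 11, 21, 6] -> max=21
step 8: append 23 -> window=[11, 21, 6, 23] -> max=23
step 9: append 9 -> window=[21, 6, 23, 9] -> max=23
step 10: append 13 -> window=[6, 23, 9, 13] -> max=23
Window #7 max = 23

Answer: 23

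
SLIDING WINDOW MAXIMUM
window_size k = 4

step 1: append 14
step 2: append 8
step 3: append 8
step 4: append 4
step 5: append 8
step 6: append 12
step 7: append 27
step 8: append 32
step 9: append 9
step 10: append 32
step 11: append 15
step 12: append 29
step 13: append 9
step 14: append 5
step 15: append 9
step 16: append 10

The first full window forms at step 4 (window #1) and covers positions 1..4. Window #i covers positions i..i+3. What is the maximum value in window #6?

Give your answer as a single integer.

Answer: 32

Derivation:
step 1: append 14 -> window=[14] (not full yet)
step 2: append 8 -> window=[14, 8] (not full yet)
step 3: append 8 -> window=[14, 8, 8] (not full yet)
step 4: append 4 -> window=[14, 8, 8, 4] -> max=14
step 5: append 8 -> window=[8, 8, 4, 8] -> max=8
step 6: append 12 -> window=[8, 4, 8, 12] -> max=12
step 7: append 27 -> window=[4, 8, 12, 27] -> max=27
step 8: append 32 -> window=[8, 12, 27, 32] -> max=32
step 9: append 9 -> window=[12, 27, 32, 9] -> max=32
Window #6 max = 32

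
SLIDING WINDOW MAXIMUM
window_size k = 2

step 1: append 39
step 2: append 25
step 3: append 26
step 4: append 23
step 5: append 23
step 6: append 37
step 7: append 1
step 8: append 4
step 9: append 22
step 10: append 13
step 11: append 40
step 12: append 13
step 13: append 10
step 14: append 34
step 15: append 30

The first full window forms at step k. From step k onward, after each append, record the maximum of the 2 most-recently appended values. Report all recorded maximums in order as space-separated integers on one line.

step 1: append 39 -> window=[39] (not full yet)
step 2: append 25 -> window=[39, 25] -> max=39
step 3: append 26 -> window=[25, 26] -> max=26
step 4: append 23 -> window=[26, 23] -> max=26
step 5: append 23 -> window=[23, 23] -> max=23
step 6: append 37 -> window=[23, 37] -> max=37
step 7: append 1 -> window=[37, 1] -> max=37
step 8: append 4 -> window=[1, 4] -> max=4
step 9: append 22 -> window=[4, 22] -> max=22
step 10: append 13 -> window=[22, 13] -> max=22
step 11: append 40 -> window=[13, 40] -> max=40
step 12: append 13 -> window=[40, 13] -> max=40
step 13: append 10 -> window=[13, 10] -> max=13
step 14: append 34 -> window=[10, 34] -> max=34
step 15: append 30 -> window=[34, 30] -> max=34

Answer: 39 26 26 23 37 37 4 22 22 40 40 13 34 34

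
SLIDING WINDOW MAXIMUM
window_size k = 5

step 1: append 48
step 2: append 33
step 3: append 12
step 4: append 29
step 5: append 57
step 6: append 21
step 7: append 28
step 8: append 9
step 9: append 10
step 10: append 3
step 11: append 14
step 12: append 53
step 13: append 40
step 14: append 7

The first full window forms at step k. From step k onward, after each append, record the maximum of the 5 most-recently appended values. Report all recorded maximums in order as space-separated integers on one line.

Answer: 57 57 57 57 57 28 28 53 53 53

Derivation:
step 1: append 48 -> window=[48] (not full yet)
step 2: append 33 -> window=[48, 33] (not full yet)
step 3: append 12 -> window=[48, 33, 12] (not full yet)
step 4: append 29 -> window=[48, 33, 12, 29] (not full yet)
step 5: append 57 -> window=[48, 33, 12, 29, 57] -> max=57
step 6: append 21 -> window=[33, 12, 29, 57, 21] -> max=57
step 7: append 28 -> window=[12, 29, 57, 21, 28] -> max=57
step 8: append 9 -> window=[29, 57, 21, 28, 9] -> max=57
step 9: append 10 -> window=[57, 21, 28, 9, 10] -> max=57
step 10: append 3 -> window=[21, 28, 9, 10, 3] -> max=28
step 11: append 14 -> window=[28, 9, 10, 3, 14] -> max=28
step 12: append 53 -> window=[9, 10, 3, 14, 53] -> max=53
step 13: append 40 -> window=[10, 3, 14, 53, 40] -> max=53
step 14: append 7 -> window=[3, 14, 53, 40, 7] -> max=53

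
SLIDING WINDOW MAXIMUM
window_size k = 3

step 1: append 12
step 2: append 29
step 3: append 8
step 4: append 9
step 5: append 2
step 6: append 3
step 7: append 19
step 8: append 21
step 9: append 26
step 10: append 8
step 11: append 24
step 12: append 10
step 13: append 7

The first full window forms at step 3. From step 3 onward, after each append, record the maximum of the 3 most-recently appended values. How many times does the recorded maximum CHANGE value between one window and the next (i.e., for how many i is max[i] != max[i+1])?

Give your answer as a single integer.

Answer: 5

Derivation:
step 1: append 12 -> window=[12] (not full yet)
step 2: append 29 -> window=[12, 29] (not full yet)
step 3: append 8 -> window=[12, 29, 8] -> max=29
step 4: append 9 -> window=[29, 8, 9] -> max=29
step 5: append 2 -> window=[8, 9, 2] -> max=9
step 6: append 3 -> window=[9, 2, 3] -> max=9
step 7: append 19 -> window=[2, 3, 19] -> max=19
step 8: append 21 -> window=[3, 19, 21] -> max=21
step 9: append 26 -> window=[19, 21, 26] -> max=26
step 10: append 8 -> window=[21, 26, 8] -> max=26
step 11: append 24 -> window=[26, 8, 24] -> max=26
step 12: append 10 -> window=[8, 24, 10] -> max=24
step 13: append 7 -> window=[24, 10, 7] -> max=24
Recorded maximums: 29 29 9 9 19 21 26 26 26 24 24
Changes between consecutive maximums: 5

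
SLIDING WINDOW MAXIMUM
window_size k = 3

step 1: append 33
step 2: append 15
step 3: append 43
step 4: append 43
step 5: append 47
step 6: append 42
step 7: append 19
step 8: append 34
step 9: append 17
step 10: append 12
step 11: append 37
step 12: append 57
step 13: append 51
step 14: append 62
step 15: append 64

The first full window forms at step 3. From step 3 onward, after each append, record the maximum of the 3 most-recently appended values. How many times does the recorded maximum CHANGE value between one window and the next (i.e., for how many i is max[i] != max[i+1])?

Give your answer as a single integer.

Answer: 7

Derivation:
step 1: append 33 -> window=[33] (not full yet)
step 2: append 15 -> window=[33, 15] (not full yet)
step 3: append 43 -> window=[33, 15, 43] -> max=43
step 4: append 43 -> window=[15, 43, 43] -> max=43
step 5: append 47 -> window=[43, 43, 47] -> max=47
step 6: append 42 -> window=[43, 47, 42] -> max=47
step 7: append 19 -> window=[47, 42, 19] -> max=47
step 8: append 34 -> window=[42, 19, 34] -> max=42
step 9: append 17 -> window=[19, 34, 17] -> max=34
step 10: append 12 -> window=[34, 17, 12] -> max=34
step 11: append 37 -> window=[17, 12, 37] -> max=37
step 12: append 57 -> window=[12, 37, 57] -> max=57
step 13: append 51 -> window=[37, 57, 51] -> max=57
step 14: append 62 -> window=[57, 51, 62] -> max=62
step 15: append 64 -> window=[51, 62, 64] -> max=64
Recorded maximums: 43 43 47 47 47 42 34 34 37 57 57 62 64
Changes between consecutive maximums: 7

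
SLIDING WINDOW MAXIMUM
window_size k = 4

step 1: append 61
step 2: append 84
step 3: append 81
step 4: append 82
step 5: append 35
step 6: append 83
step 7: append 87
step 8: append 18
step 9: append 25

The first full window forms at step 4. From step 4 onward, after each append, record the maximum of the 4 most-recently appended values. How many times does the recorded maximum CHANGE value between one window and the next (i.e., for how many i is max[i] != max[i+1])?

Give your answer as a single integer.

Answer: 2

Derivation:
step 1: append 61 -> window=[61] (not full yet)
step 2: append 84 -> window=[61, 84] (not full yet)
step 3: append 81 -> window=[61, 84, 81] (not full yet)
step 4: append 82 -> window=[61, 84, 81, 82] -> max=84
step 5: append 35 -> window=[84, 81, 82, 35] -> max=84
step 6: append 83 -> window=[81, 82, 35, 83] -> max=83
step 7: append 87 -> window=[82, 35, 83, 87] -> max=87
step 8: append 18 -> window=[35, 83, 87, 18] -> max=87
step 9: append 25 -> window=[83, 87, 18, 25] -> max=87
Recorded maximums: 84 84 83 87 87 87
Changes between consecutive maximums: 2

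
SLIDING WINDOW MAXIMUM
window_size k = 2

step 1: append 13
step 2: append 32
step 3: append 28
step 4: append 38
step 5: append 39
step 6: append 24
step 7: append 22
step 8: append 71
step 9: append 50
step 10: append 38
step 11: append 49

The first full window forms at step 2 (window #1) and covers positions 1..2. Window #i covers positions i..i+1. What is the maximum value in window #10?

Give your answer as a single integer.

step 1: append 13 -> window=[13] (not full yet)
step 2: append 32 -> window=[13, 32] -> max=32
step 3: append 28 -> window=[32, 28] -> max=32
step 4: append 38 -> window=[28, 38] -> max=38
step 5: append 39 -> window=[38, 39] -> max=39
step 6: append 24 -> window=[39, 24] -> max=39
step 7: append 22 -> window=[24, 22] -> max=24
step 8: append 71 -> window=[22, 71] -> max=71
step 9: append 50 -> window=[71, 50] -> max=71
step 10: append 38 -> window=[50, 38] -> max=50
step 11: append 49 -> window=[38, 49] -> max=49
Window #10 max = 49

Answer: 49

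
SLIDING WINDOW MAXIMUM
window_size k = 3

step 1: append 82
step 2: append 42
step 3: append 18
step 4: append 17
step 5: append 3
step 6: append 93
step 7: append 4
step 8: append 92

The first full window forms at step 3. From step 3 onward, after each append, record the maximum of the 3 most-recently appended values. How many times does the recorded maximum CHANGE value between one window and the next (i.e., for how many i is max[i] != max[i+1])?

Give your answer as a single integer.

step 1: append 82 -> window=[82] (not full yet)
step 2: append 42 -> window=[82, 42] (not full yet)
step 3: append 18 -> window=[82, 42, 18] -> max=82
step 4: append 17 -> window=[42, 18, 17] -> max=42
step 5: append 3 -> window=[18, 17, 3] -> max=18
step 6: append 93 -> window=[17, 3, 93] -> max=93
step 7: append 4 -> window=[3, 93, 4] -> max=93
step 8: append 92 -> window=[93, 4, 92] -> max=93
Recorded maximums: 82 42 18 93 93 93
Changes between consecutive maximums: 3

Answer: 3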